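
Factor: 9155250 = 2^1*3^2*5^3*13^1*313^1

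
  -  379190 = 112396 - 491586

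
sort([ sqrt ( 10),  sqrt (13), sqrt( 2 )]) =[sqrt(2), sqrt( 10),sqrt( 13) ]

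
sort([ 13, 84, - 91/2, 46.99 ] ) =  [ - 91/2, 13, 46.99, 84 ] 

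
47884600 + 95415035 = 143299635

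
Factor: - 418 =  - 2^1 * 11^1 * 19^1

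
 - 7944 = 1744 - 9688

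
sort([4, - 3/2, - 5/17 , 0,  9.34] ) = [ -3/2, - 5/17 , 0, 4, 9.34] 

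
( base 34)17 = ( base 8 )51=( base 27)1E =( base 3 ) 1112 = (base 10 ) 41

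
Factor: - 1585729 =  - 113^1*14033^1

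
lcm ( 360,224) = 10080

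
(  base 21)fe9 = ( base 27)9D6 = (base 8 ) 15406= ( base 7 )26112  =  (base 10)6918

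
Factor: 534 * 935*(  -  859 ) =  - 428890110 = -2^1*3^1*5^1*11^1*17^1 * 89^1 * 859^1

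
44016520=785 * 56072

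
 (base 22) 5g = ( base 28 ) 4E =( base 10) 126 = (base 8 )176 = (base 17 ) 77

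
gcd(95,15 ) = 5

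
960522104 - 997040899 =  - 36518795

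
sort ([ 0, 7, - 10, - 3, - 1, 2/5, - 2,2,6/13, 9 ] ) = [ - 10, - 3, - 2, - 1,0, 2/5, 6/13, 2,7,9 ]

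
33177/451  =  73 + 254/451 = 73.56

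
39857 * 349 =13910093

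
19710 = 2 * 9855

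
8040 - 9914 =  - 1874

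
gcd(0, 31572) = 31572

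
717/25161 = 239/8387 = 0.03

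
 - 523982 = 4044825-4568807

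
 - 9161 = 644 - 9805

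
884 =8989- 8105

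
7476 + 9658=17134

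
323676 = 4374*74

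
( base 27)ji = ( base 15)256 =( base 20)16B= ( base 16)213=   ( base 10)531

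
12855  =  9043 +3812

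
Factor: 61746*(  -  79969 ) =-4937765874 = - 2^1*3^1 * 41^1 * 211^1*251^1*379^1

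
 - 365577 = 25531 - 391108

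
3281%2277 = 1004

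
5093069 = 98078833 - 92985764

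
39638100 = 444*89275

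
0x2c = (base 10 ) 44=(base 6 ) 112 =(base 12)38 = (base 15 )2e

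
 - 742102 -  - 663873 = -78229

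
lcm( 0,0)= 0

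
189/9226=27/1318=0.02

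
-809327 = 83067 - 892394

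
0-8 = - 8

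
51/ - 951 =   -  1 + 300/317 =- 0.05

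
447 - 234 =213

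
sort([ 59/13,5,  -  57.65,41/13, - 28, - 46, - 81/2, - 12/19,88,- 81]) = [ - 81, - 57.65, - 46,  -  81/2, - 28, -12/19,41/13, 59/13,5, 88] 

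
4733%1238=1019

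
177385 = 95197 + 82188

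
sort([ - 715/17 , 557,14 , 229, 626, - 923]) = [ - 923, - 715/17,  14,229, 557,626 ]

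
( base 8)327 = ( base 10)215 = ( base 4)3113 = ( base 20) AF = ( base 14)115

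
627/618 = 1 + 3/206 = 1.01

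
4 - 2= 2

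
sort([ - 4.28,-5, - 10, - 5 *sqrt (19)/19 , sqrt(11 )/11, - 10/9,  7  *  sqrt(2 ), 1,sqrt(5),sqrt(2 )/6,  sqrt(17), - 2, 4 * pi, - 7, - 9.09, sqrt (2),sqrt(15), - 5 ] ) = [ - 10, - 9.09, - 7,-5,  -  5, - 4.28, - 2,  -  5*sqrt( 19)/19, - 10/9, sqrt ( 2)/6, sqrt(11)/11,  1 , sqrt(2),sqrt(5), sqrt(15),sqrt(17 ),7 * sqrt(2),4*pi ] 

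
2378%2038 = 340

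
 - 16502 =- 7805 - 8697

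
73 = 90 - 17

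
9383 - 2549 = 6834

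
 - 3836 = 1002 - 4838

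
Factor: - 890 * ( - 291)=258990 = 2^1*3^1*5^1*89^1*97^1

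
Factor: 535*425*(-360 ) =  - 81855000 = - 2^3*3^2 *5^4 * 17^1*107^1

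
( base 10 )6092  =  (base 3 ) 22100122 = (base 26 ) 908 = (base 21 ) dh2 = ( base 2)1011111001100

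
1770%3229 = 1770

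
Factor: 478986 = 2^1*3^1*97^1*823^1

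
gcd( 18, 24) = 6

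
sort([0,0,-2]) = [ - 2, 0,  0]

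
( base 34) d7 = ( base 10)449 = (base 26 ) h7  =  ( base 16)1c1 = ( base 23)JC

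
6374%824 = 606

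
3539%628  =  399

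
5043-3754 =1289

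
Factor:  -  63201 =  - 3^1*21067^1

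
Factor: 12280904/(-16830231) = -2^3 * 3^(-1)*11^(-1) * 673^1*2281^1*510007^ ( - 1) 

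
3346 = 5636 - 2290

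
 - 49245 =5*( - 9849 )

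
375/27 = 125/9 = 13.89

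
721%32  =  17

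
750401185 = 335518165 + 414883020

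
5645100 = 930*6070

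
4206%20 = 6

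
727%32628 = 727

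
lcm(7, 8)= 56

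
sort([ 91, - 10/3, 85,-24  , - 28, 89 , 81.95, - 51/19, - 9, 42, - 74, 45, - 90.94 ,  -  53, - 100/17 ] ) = [ - 90.94, - 74, - 53, - 28, - 24, - 9, - 100/17, - 10/3, - 51/19, 42, 45 , 81.95,85,89,91 ]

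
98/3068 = 49/1534 = 0.03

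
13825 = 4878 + 8947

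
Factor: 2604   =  2^2 *3^1*7^1*31^1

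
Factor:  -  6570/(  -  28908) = 5/22 =2^( - 1)*5^1*11^(-1)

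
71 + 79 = 150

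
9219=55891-46672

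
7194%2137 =783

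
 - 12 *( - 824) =9888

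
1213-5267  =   - 4054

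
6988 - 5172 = 1816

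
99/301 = 99/301 = 0.33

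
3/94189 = 3/94189 = 0.00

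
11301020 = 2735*4132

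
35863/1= 35863 =35863.00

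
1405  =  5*281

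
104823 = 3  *34941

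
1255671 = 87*14433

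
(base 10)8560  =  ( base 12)4b54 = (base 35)6YK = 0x2170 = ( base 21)J8D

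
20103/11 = 1827 + 6/11  =  1827.55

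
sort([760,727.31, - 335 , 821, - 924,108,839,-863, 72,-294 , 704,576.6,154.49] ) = [  -  924, - 863, - 335, - 294,72,108,154.49,576.6 , 704,727.31,760, 821,839 ] 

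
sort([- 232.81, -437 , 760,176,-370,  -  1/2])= [ - 437,  -  370, - 232.81,-1/2,176, 760 ] 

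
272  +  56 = 328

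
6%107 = 6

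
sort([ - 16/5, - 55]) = [ - 55, - 16/5 ]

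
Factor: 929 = 929^1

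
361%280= 81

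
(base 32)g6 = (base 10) 518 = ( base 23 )MC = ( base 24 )LE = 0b1000000110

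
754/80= 377/40 = 9.43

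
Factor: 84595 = 5^1 * 7^1*2417^1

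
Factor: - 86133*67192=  - 2^3*3^1*37^1*227^1*28711^1=- 5787448536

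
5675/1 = 5675 = 5675.00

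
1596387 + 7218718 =8815105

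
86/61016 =43/30508= 0.00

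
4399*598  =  2630602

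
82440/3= 27480  =  27480.00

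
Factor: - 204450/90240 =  - 2^(-6)*5^1*29^1= - 145/64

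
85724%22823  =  17255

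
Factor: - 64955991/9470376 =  - 21651997/3156792 = - 2^ ( - 3 )*3^( -1 )*31^(  -  1 )*59^1*4243^( - 1 )*366983^1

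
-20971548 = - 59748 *351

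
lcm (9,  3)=9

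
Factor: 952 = 2^3*7^1*17^1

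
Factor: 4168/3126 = 2^2*3^( - 1) = 4/3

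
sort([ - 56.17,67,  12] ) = [  -  56.17,12,67]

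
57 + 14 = 71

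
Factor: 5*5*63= 3^2*5^2 *7^1 = 1575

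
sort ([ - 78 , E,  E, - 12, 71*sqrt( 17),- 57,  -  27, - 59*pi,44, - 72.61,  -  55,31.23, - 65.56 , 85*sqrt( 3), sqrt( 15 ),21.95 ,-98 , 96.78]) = [ - 59 * pi,  -  98,  -  78,-72.61, - 65.56, - 57, - 55, - 27, - 12,E, E,sqrt ( 15), 21.95,31.23, 44 , 96.78, 85 * sqrt( 3), 71 * sqrt( 17)]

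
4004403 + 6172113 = 10176516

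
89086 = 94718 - 5632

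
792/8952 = 33/373 = 0.09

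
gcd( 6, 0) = 6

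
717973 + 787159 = 1505132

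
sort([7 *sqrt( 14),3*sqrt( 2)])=[ 3*sqrt( 2 ),  7* sqrt( 14 ) ]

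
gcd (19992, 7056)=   1176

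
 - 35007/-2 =35007/2 = 17503.50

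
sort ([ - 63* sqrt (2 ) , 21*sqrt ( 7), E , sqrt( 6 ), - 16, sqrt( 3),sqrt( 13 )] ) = [-63 * sqrt( 2),-16,sqrt ( 3), sqrt( 6),E , sqrt(13),21*sqrt( 7) ]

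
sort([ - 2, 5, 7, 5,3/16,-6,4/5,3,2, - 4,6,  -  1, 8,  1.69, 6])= [ - 6, - 4,-2,-1,3/16,4/5 , 1.69, 2, 3,5 , 5, 6, 6,7,8]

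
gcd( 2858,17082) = 2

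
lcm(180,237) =14220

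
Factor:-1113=-3^1*7^1 * 53^1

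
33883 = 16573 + 17310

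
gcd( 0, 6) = 6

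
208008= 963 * 216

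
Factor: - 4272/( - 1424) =3 =3^1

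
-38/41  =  - 38/41 =-0.93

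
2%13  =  2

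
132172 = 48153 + 84019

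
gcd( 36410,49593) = 1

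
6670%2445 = 1780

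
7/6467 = 7/6467 = 0.00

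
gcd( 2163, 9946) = 1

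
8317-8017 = 300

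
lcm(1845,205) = 1845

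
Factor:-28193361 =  - 3^1*7^1* 17^1*151^1* 523^1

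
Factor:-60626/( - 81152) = 2^( - 7) *317^( - 1)*30313^1 =30313/40576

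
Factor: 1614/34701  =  2/43 = 2^1 * 43^ ( - 1)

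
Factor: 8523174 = 2^1*3^1 * 11^1 * 89^1 *1451^1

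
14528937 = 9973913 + 4555024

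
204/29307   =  68/9769 = 0.01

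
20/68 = 5/17 = 0.29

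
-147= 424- 571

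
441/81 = 5 + 4/9 = 5.44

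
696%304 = 88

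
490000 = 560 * 875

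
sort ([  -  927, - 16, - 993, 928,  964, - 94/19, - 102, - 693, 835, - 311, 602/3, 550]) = [ - 993, - 927, - 693 , - 311, - 102, - 16, - 94/19,  602/3,550,  835,928,964] 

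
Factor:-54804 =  - 2^2*3^1 *4567^1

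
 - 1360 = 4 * ( - 340 ) 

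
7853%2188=1289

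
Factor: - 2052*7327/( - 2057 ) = 2^2*3^3*11^( - 2 ) *19^1*431^1 = 884412/121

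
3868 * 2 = 7736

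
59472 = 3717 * 16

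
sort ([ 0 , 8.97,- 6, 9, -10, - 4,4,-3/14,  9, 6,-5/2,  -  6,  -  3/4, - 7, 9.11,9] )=[- 10 , - 7, - 6, - 6,-4, -5/2,-3/4 , - 3/14, 0,4, 6, 8.97,9, 9,9, 9.11 ]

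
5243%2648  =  2595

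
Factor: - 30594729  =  -3^1 * 11^2*89^1 * 947^1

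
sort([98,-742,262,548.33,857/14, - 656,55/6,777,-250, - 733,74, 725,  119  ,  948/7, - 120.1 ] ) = [ -742 , - 733,  -  656 , - 250 , -120.1,  55/6 , 857/14,74,98, 119,948/7,262,548.33,725, 777 ]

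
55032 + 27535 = 82567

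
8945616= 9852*908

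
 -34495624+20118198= - 14377426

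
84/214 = 42/107 = 0.39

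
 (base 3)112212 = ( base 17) 16a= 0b110010001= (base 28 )e9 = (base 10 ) 401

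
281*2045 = 574645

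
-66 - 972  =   - 1038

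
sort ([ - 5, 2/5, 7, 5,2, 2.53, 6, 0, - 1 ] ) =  [-5, - 1 , 0, 2/5,2, 2.53,5 , 6, 7 ]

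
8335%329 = 110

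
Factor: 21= 3^1*7^1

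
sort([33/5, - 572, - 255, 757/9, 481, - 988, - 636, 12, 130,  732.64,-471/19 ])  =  [-988, - 636, - 572,  -  255, -471/19,33/5, 12, 757/9, 130, 481,  732.64]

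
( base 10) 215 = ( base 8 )327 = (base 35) 65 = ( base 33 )6h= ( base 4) 3113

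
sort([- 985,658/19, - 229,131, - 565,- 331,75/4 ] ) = [ - 985, - 565,-331, - 229,75/4,658/19,131 ]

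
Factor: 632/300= 2^1*3^( - 1)*5^(- 2)*79^1 = 158/75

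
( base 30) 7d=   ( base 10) 223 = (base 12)167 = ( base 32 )6v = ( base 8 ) 337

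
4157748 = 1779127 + 2378621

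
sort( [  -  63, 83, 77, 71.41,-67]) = [-67,-63,71.41,  77,83]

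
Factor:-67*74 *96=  - 475968=- 2^6*3^1*37^1*67^1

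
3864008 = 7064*547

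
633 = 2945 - 2312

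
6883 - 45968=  - 39085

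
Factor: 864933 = 3^1* 229^1*1259^1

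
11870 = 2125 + 9745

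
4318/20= 215 + 9/10=   215.90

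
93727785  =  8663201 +85064584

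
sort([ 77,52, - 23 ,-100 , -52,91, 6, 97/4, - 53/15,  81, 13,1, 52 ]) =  [ - 100 , - 52 , - 23, - 53/15 , 1, 6 , 13, 97/4 , 52, 52, 77,81,91]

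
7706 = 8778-1072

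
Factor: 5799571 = 5799571^1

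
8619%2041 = 455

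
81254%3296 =2150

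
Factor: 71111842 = 2^1*419^1*84859^1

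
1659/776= 1659/776=2.14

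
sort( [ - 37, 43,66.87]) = [-37,43,66.87]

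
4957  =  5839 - 882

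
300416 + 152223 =452639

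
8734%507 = 115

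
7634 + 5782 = 13416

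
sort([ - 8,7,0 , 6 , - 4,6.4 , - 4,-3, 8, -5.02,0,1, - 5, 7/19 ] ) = [ - 8,-5.02, - 5, - 4, - 4, - 3,0,0 , 7/19 , 1,  6, 6.4,7,  8 ] 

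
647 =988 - 341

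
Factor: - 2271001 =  - 2271001^1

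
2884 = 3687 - 803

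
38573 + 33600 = 72173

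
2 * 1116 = 2232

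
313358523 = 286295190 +27063333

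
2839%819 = 382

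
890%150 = 140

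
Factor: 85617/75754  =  12231/10822 = 2^( - 1)*3^4*7^( - 1 ) * 151^1*773^( -1)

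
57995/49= 1183 + 4/7 = 1183.57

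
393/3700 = 393/3700  =  0.11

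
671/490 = 1  +  181/490=1.37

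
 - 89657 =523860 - 613517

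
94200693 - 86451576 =7749117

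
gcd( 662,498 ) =2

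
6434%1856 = 866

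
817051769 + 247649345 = 1064701114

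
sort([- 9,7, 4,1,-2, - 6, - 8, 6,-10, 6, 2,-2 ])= [ -10, - 9,-8, - 6 , - 2, -2, 1,  2,4, 6, 6, 7 ] 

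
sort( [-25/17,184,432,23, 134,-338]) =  [-338, - 25/17, 23, 134, 184,432]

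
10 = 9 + 1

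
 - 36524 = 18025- 54549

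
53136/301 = 53136/301 = 176.53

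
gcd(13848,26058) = 6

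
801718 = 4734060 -3932342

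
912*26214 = 23907168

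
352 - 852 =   -  500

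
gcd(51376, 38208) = 16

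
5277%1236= 333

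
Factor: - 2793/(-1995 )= 5^ ( - 1 )*7^1 =7/5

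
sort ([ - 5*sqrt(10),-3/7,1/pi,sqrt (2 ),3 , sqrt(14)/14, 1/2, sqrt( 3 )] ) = [ - 5*sqrt(10), - 3/7,sqrt ( 14) /14,1/pi, 1/2, sqrt( 2),sqrt(3),3 ] 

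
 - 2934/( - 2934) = 1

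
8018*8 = 64144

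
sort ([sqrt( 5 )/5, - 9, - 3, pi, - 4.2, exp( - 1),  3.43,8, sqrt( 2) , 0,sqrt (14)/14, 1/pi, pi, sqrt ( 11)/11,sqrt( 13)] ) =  [-9, - 4.2,-3,0,sqrt(14 ) /14 , sqrt ( 11 ) /11, 1/pi, exp( - 1),sqrt( 5)/5,sqrt(2),pi, pi,3.43,sqrt( 13),8] 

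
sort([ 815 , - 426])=[ - 426 , 815 ] 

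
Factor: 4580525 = 5^2*53^1*3457^1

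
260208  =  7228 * 36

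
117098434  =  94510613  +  22587821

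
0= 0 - 0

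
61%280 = 61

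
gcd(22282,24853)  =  857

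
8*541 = 4328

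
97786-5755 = 92031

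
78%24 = 6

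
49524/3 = 16508  =  16508.00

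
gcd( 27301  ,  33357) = 1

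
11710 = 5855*2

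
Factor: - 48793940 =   -  2^2 *5^1*13^1*187669^1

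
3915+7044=10959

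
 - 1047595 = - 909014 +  - 138581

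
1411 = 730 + 681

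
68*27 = 1836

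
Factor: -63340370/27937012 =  - 31670185/13968506=-2^( - 1 )*5^1*6334037^1*6984253^( - 1)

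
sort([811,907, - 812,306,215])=[ - 812, 215,306,811,907] 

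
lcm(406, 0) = 0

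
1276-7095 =-5819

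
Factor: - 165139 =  - 13^1*12703^1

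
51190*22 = 1126180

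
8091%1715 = 1231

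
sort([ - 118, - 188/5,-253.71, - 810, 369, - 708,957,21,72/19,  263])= [ - 810, - 708,-253.71,  -  118, - 188/5,72/19 , 21,263,  369,957 ]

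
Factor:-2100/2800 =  -3/4 = -2^(-2)*3^1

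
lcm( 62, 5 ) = 310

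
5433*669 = 3634677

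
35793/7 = 5113 + 2/7= 5113.29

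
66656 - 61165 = 5491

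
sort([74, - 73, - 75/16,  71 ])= [- 73 ,-75/16, 71, 74] 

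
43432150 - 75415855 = - 31983705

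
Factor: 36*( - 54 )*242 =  - 2^4* 3^5 * 11^2 = - 470448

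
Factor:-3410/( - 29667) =2^1*3^( - 1 ) *5^1 * 29^(-1)=   10/87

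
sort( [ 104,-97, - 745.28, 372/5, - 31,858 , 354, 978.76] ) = [ - 745.28,-97, - 31, 372/5,  104, 354, 858, 978.76 ] 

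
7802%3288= 1226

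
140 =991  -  851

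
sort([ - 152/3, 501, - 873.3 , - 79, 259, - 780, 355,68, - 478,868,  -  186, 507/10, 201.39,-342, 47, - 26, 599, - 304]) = [-873.3, - 780,  -  478, - 342, - 304,-186,-79,-152/3,-26, 47, 507/10, 68,201.39,259, 355, 501, 599  ,  868]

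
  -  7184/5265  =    -  2 + 3346/5265 = -1.36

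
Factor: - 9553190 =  - 2^1*5^1*955319^1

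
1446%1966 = 1446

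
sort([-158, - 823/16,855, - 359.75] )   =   [  -  359.75, - 158, - 823/16,855] 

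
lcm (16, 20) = 80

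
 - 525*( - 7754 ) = 4070850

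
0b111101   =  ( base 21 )2j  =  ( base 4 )331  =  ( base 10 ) 61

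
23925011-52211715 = -28286704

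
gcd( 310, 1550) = 310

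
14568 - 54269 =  - 39701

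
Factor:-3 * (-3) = 3^2 = 9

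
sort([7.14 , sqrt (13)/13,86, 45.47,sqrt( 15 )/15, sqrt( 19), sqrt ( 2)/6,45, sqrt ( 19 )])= [ sqrt (2 )/6, sqrt(15)/15, sqrt(13)/13, sqrt (19 ), sqrt(19),7.14, 45,45.47, 86]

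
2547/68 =37 + 31/68 = 37.46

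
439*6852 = 3008028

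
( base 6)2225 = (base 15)24b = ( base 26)K1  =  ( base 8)1011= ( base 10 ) 521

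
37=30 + 7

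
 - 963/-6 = 321/2 = 160.50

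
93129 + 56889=150018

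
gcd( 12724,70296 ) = 4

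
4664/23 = 202 + 18/23 = 202.78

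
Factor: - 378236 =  - 2^2*94559^1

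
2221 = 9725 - 7504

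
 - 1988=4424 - 6412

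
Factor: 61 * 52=3172 = 2^2*13^1*61^1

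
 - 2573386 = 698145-3271531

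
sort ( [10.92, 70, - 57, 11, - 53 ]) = [ - 57,- 53,10.92, 11, 70]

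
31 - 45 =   -  14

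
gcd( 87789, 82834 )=1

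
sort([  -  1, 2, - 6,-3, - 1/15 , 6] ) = [ - 6, - 3,-1, - 1/15,2, 6] 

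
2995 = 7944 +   -  4949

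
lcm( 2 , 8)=8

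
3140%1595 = 1545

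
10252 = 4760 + 5492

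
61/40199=1/659 =0.00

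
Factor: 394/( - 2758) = -1/7 = - 7^( - 1) 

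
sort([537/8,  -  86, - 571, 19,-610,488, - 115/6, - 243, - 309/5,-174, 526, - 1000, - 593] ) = [ - 1000, - 610 ,  -  593,  -  571, - 243 , -174,-86, - 309/5, -115/6,19, 537/8, 488,526] 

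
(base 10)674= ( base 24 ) 142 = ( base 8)1242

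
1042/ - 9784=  - 1 + 4371/4892  =  -  0.11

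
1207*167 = 201569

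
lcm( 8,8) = 8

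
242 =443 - 201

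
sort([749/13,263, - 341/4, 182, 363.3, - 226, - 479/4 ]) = [ - 226,-479/4, -341/4,749/13,182, 263, 363.3 ]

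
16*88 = 1408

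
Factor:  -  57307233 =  - 3^1*739^1*25849^1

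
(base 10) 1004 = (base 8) 1754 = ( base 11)833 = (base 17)381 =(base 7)2633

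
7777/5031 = 1+2746/5031 = 1.55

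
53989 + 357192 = 411181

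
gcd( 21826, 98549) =1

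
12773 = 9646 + 3127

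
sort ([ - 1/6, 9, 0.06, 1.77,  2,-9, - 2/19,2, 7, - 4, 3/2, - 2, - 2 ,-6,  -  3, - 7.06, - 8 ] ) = [-9, - 8, - 7.06, - 6,-4, - 3, -2, - 2, - 1/6, -2/19, 0.06 , 3/2, 1.77, 2, 2 , 7,9 ]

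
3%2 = 1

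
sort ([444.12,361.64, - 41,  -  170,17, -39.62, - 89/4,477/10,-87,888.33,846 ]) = [- 170, - 87, - 41, - 39.62,- 89/4,17 , 477/10,361.64 , 444.12,846, 888.33 ] 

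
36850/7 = 36850/7 = 5264.29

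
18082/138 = 131 + 2/69 = 131.03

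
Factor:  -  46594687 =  - 367^1*126961^1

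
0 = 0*78095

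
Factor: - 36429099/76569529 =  - 3^1  *  7^2 * 19^1*701^( - 1 ) * 13043^1*109229^ ( - 1)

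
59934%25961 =8012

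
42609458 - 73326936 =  - 30717478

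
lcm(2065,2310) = 136290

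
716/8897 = 716/8897 = 0.08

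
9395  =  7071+2324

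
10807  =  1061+9746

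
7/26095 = 7/26095 = 0.00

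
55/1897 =55/1897 = 0.03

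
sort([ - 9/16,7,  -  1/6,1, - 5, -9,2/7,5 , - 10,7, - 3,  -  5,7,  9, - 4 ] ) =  [ - 10, -9, - 5,  -  5, - 4, - 3, - 9/16  , - 1/6,2/7,1,5,7,7,7, 9 ] 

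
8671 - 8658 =13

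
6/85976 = 3/42988 = 0.00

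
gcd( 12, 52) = 4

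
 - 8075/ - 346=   23 + 117/346  =  23.34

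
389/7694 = 389/7694 =0.05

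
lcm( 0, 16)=0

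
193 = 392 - 199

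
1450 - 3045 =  - 1595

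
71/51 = 1 + 20/51 =1.39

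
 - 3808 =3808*( - 1) 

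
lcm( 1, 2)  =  2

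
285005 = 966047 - 681042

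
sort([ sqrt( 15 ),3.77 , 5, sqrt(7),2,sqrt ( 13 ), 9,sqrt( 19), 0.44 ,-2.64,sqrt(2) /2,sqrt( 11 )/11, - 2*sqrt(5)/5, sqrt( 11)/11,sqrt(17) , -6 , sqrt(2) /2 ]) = [ - 6, - 2.64 , - 2*sqrt(5)/5,sqrt( 11)/11,  sqrt( 11 )/11, 0.44,sqrt( 2)/2, sqrt( 2)/2 , 2,sqrt( 7),sqrt(13), 3.77, sqrt( 15),sqrt( 17), sqrt( 19), 5, 9]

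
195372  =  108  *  1809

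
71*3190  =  226490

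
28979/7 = 4139 + 6/7 = 4139.86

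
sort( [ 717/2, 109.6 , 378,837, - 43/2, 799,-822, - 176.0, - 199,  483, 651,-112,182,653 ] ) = [ - 822,- 199,  -  176.0, - 112, - 43/2,109.6,182,717/2,378, 483  ,  651, 653,799, 837] 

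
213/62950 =213/62950 = 0.00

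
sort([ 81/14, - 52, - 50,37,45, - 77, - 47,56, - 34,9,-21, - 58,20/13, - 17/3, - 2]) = [- 77, - 58, - 52, - 50, - 47, - 34, - 21, - 17/3, - 2 , 20/13,81/14,9,37, 45,56] 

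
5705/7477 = 5705/7477 = 0.76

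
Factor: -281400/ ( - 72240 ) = 335/86 = 2^(  -  1)*5^1*43^(- 1)*67^1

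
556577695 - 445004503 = 111573192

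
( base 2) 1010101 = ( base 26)37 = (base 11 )78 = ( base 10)85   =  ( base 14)61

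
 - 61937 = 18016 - 79953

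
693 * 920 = 637560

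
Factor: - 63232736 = -2^5*7^4*823^1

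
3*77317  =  231951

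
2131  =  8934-6803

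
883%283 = 34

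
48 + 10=58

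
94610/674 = 140 + 125/337 =140.37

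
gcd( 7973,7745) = 1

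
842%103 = 18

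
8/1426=4/713=0.01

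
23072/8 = 2884 = 2884.00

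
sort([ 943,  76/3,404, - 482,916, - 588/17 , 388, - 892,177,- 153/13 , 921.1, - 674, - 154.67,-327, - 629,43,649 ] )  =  [ - 892,  -  674, - 629,-482, - 327, - 154.67, - 588/17, - 153/13 , 76/3 , 43, 177, 388, 404,649, 916,921.1,943 ] 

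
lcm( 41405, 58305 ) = 2856945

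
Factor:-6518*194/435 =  - 2^2*3^( - 1)*5^( - 1) * 29^ ( -1)*97^1*3259^1 = - 1264492/435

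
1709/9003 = 1709/9003 = 0.19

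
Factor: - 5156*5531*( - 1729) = 2^2*7^1*13^1*19^1*1289^1*5531^1 = 49307338444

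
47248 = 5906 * 8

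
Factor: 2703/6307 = 3/7 = 3^1*7^( - 1) 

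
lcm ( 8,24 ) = 24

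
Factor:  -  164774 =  - 2^1 * 82387^1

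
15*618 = 9270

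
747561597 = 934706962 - 187145365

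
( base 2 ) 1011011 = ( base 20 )4b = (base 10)91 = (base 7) 160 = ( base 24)3J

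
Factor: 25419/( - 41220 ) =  - 2^( -2)*3^( - 1)*5^( - 1)*  37^1 = -37/60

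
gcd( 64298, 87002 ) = 2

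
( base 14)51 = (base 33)25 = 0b1000111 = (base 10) 71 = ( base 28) 2F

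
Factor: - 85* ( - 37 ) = 5^1*17^1*37^1 = 3145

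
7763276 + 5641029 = 13404305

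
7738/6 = 3869/3 = 1289.67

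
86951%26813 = 6512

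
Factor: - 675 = -3^3*5^2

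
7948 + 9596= 17544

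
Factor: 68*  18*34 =2^4*3^2* 17^2 = 41616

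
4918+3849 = 8767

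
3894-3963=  - 69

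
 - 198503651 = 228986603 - 427490254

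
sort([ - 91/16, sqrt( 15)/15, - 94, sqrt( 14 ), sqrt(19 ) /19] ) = [ - 94, - 91/16, sqrt(19)/19,sqrt(15)/15,sqrt(14)] 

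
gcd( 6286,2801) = 1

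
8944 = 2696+6248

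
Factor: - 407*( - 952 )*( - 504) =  - 2^6*3^2*7^2*11^1*17^1*37^1  =  - 195281856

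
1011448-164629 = 846819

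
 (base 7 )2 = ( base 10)2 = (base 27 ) 2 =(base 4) 2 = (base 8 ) 2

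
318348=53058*6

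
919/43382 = 919/43382 = 0.02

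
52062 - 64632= - 12570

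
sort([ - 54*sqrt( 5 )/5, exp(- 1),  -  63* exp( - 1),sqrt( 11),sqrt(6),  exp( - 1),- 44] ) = [  -  44,-54*sqrt ( 5)/5, - 63*exp( -1), exp(  -  1),exp(-1),sqrt ( 6 ) , sqrt( 11 ) ]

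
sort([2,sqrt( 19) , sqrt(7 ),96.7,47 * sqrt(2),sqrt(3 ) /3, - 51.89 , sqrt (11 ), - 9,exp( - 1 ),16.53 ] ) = [ - 51.89, - 9,exp( -1),sqrt(3)/3,2, sqrt(7),sqrt(11),sqrt(19),16.53, 47*sqrt(2 ),96.7] 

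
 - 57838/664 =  - 28919/332 = - 87.11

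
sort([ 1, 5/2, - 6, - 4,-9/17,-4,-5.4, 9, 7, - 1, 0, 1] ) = [ - 6,-5.4, - 4 ,-4, - 1,-9/17, 0 , 1 , 1, 5/2,7, 9] 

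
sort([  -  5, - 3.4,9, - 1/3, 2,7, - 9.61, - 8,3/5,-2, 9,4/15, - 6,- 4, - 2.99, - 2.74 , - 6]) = [-9.61 , - 8,-6, - 6,-5, - 4  ,-3.4, - 2.99, - 2.74, - 2,  -  1/3, 4/15, 3/5,2, 7,9,9 ]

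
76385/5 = 15277 = 15277.00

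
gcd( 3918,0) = 3918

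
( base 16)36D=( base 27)15d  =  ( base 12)611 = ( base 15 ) 3D7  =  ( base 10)877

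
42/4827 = 14/1609 = 0.01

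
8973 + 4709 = 13682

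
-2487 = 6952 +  -9439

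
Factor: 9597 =3^1*7^1*457^1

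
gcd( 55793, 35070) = 1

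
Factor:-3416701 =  - 3416701^1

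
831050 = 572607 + 258443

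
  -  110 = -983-  -  873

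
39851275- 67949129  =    -  28097854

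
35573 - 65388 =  - 29815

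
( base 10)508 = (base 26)je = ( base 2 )111111100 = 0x1FC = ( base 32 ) fs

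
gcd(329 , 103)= 1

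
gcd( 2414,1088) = 34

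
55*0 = 0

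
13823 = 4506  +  9317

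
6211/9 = 690+1/9 = 690.11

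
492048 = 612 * 804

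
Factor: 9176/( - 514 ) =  - 4588/257 = - 2^2*31^1*37^1*257^( - 1)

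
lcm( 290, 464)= 2320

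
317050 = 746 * 425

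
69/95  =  69/95  =  0.73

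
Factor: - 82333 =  - 281^1*293^1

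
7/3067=7/3067 = 0.00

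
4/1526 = 2/763 = 0.00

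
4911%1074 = 615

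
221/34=6  +  1/2= 6.50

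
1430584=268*5338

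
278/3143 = 278/3143 = 0.09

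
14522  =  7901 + 6621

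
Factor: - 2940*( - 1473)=2^2*3^2*5^1*7^2*491^1 = 4330620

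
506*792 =400752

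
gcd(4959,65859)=87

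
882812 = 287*3076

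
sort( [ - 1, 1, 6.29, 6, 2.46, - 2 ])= [ - 2, - 1, 1,2.46, 6, 6.29 ]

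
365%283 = 82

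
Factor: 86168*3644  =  2^5*911^1*10771^1 = 313996192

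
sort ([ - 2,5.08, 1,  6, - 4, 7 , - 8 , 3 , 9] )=[-8,  -  4,-2, 1,  3, 5.08, 6, 7, 9]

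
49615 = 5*9923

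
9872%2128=1360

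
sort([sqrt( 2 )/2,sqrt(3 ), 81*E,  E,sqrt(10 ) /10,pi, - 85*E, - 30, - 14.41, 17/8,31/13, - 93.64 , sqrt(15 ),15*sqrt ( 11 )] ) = [ - 85*E, - 93.64,  -  30, - 14.41,sqrt( 10 )/10,sqrt( 2) /2,sqrt( 3),17/8, 31/13, E,pi,sqrt( 15) , 15*sqrt(11 ),81 * E] 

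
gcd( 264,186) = 6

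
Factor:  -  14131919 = -14131919^1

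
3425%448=289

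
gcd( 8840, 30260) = 340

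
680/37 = 680/37=18.38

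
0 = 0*20551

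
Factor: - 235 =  - 5^1*47^1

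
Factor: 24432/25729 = 2^4*3^1*11^( - 1) * 509^1*2339^( - 1) 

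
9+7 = 16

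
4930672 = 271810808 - 266880136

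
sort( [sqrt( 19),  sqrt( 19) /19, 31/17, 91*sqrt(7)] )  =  [ sqrt( 19 ) /19, 31/17,sqrt( 19 ), 91*sqrt( 7)]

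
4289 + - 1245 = 3044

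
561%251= 59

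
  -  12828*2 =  - 25656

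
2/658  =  1/329 = 0.00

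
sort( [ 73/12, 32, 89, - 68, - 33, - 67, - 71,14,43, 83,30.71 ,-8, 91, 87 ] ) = [ - 71, - 68,- 67, - 33 , - 8,73/12, 14, 30.71, 32, 43,  83, 87  ,  89,91]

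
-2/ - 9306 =1/4653 = 0.00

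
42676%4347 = 3553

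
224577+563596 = 788173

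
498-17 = 481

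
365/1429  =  365/1429 = 0.26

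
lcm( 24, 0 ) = 0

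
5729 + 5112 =10841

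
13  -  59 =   -  46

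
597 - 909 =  - 312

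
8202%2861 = 2480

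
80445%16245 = 15465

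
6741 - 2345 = 4396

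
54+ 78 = 132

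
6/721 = 6/721=   0.01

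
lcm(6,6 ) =6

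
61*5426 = 330986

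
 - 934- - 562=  - 372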